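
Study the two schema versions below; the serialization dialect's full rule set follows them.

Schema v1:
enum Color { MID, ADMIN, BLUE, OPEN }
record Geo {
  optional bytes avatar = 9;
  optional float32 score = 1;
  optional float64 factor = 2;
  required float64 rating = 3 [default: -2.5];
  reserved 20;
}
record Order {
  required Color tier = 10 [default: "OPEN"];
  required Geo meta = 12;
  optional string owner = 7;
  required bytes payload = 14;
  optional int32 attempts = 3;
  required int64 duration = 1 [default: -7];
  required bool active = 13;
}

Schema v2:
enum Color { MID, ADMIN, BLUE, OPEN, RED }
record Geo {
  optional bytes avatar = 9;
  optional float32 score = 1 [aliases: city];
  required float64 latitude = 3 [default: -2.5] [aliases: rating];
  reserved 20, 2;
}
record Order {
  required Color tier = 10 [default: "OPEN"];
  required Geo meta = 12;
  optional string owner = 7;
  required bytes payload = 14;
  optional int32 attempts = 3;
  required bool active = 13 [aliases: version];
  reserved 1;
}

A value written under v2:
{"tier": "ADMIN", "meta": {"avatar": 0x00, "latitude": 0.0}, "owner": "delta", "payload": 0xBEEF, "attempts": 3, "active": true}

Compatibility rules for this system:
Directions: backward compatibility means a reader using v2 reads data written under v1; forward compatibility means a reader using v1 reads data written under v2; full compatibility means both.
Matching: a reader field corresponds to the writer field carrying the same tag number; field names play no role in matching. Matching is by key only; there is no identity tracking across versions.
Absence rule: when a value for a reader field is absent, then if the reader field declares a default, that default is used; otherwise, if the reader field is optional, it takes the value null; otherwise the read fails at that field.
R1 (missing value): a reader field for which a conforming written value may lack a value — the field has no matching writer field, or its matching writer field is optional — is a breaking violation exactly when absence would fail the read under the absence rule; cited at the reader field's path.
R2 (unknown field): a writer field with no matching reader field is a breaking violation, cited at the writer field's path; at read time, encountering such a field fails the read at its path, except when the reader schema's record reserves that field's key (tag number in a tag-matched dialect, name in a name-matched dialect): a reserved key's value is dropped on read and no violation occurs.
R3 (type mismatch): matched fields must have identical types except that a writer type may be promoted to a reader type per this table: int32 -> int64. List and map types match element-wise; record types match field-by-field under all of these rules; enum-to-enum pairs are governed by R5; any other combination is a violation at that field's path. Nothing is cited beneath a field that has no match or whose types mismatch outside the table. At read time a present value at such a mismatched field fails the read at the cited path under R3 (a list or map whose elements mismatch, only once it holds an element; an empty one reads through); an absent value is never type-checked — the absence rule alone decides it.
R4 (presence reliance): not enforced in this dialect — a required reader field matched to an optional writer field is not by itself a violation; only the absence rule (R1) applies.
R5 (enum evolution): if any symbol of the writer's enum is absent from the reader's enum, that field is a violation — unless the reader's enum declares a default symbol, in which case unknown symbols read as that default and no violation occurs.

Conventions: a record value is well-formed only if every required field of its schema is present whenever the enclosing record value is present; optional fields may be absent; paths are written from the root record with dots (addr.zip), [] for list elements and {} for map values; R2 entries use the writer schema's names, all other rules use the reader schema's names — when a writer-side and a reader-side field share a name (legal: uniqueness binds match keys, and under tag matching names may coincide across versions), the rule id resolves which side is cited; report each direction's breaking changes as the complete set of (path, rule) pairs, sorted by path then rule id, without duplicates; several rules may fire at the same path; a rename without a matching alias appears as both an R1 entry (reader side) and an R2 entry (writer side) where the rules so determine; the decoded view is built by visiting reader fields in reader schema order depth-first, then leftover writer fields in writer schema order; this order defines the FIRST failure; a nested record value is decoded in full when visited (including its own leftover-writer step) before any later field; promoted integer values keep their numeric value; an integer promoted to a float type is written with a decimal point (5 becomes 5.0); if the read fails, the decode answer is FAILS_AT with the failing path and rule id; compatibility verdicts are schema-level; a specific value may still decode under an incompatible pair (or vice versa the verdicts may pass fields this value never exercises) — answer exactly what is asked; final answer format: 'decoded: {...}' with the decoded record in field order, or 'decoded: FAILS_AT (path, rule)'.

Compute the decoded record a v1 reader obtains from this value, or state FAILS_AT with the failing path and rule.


decoded: {"tier": "ADMIN", "meta": {"avatar": 0x00, "score": null, "factor": null, "rating": 0.0}, "owner": "delta", "payload": 0xBEEF, "attempts": 3, "duration": -7, "active": true}

arrows below run writer -> reader for Order
decode walk for Order under reader schema v1:
  tier := "ADMIN"
  meta.avatar := 0x00
  meta.score := null (not supplied -> null)
  meta.factor := null (not supplied -> null)
  meta.rating := 0.0 (from writer latitude)
  owner := "delta"
  payload := 0xBEEF
  attempts := 3
  duration := -7 (no value, default fills)
  active := true
  => decoded: {"tier": "ADMIN", "meta": {"avatar": 0x00, "score": null, "factor": null, "rating": 0.0}, "owner": "delta", "payload": 0xBEEF, "attempts": 3, "duration": -7, "active": true}
diffs on Order not affecting the asked answer:
  renamed field rating to latitude in record Geo (alias rating declared on the renamed field) -> inert under this dialect — no rule fires on Order and the result does not move
  removed field duration from record Order (its key 1 joins the reserved list) -> inert under this dialect — no rule fires on Order and the result does not move
  removed field factor from record Geo (its key 2 joins the reserved list) -> inert under this dialect — no rule fires on Order and the result does not move
  enum Color (field tier in record Order): symbol RED added -> a verdict-level change on Order — the shown value reads the same


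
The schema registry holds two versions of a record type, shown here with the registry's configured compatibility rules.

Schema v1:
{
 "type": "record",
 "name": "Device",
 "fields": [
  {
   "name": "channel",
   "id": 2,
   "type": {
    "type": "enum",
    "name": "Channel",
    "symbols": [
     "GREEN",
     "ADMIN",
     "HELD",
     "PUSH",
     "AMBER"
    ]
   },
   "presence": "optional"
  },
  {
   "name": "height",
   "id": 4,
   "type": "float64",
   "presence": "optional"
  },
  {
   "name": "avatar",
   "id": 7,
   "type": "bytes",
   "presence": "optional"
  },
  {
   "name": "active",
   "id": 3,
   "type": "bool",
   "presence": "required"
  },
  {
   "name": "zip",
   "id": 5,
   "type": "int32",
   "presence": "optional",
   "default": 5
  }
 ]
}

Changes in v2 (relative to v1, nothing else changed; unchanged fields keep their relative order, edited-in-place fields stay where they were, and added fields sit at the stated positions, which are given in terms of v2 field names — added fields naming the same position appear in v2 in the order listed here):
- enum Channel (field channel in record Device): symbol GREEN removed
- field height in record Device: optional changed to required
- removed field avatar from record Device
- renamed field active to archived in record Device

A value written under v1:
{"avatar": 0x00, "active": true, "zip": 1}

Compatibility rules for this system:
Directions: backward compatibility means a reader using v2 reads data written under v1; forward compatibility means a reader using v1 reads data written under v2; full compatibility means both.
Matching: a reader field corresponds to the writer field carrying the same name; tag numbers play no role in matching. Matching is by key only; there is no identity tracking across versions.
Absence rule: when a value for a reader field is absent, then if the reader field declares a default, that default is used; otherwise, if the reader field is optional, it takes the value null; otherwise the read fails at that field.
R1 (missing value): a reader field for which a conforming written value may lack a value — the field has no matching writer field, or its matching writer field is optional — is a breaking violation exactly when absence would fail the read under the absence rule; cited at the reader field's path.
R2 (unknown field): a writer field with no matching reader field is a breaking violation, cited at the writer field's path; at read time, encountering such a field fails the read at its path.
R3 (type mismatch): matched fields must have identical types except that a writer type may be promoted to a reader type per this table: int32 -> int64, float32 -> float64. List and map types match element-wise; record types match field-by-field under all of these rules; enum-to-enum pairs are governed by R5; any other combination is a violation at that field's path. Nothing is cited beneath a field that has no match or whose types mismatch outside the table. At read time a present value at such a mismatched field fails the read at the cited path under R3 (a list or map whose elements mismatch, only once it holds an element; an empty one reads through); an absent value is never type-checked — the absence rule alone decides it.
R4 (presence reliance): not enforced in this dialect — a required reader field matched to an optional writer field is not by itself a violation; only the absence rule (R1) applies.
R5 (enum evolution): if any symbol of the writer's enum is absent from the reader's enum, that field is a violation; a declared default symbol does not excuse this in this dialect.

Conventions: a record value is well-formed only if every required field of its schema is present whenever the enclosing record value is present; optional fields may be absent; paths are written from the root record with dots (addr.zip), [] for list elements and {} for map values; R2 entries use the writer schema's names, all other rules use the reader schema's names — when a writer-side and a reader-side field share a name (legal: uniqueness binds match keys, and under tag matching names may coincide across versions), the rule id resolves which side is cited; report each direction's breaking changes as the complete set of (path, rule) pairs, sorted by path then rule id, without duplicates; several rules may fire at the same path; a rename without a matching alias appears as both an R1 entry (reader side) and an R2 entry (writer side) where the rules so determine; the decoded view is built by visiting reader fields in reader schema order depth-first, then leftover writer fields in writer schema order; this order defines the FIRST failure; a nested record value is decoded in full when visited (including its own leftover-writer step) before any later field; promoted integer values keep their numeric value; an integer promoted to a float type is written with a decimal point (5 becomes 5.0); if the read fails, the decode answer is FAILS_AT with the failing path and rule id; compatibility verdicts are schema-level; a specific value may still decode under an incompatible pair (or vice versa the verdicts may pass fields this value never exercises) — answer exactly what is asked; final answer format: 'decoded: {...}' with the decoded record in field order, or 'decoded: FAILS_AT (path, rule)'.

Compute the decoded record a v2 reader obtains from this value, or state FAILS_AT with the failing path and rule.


the writer's type comes first in each Device pair
migrating the Device value to v2:
  channel := null (not supplied -> null)
  read fails at height under R1 (no fill)
  => FAILS_AT (height, R1)
the rest of the Device diff is inert for this question:
  enum Channel (field channel in record Device): symbol GREEN removed -> matters for Device compatibility verdicts, not for this value's decode
  removed field avatar from record Device -> matters for Device compatibility verdicts, not for this value's decode
  renamed field active to archived in record Device -> matters for Device compatibility verdicts, not for this value's decode

decoded: FAILS_AT (height, R1)


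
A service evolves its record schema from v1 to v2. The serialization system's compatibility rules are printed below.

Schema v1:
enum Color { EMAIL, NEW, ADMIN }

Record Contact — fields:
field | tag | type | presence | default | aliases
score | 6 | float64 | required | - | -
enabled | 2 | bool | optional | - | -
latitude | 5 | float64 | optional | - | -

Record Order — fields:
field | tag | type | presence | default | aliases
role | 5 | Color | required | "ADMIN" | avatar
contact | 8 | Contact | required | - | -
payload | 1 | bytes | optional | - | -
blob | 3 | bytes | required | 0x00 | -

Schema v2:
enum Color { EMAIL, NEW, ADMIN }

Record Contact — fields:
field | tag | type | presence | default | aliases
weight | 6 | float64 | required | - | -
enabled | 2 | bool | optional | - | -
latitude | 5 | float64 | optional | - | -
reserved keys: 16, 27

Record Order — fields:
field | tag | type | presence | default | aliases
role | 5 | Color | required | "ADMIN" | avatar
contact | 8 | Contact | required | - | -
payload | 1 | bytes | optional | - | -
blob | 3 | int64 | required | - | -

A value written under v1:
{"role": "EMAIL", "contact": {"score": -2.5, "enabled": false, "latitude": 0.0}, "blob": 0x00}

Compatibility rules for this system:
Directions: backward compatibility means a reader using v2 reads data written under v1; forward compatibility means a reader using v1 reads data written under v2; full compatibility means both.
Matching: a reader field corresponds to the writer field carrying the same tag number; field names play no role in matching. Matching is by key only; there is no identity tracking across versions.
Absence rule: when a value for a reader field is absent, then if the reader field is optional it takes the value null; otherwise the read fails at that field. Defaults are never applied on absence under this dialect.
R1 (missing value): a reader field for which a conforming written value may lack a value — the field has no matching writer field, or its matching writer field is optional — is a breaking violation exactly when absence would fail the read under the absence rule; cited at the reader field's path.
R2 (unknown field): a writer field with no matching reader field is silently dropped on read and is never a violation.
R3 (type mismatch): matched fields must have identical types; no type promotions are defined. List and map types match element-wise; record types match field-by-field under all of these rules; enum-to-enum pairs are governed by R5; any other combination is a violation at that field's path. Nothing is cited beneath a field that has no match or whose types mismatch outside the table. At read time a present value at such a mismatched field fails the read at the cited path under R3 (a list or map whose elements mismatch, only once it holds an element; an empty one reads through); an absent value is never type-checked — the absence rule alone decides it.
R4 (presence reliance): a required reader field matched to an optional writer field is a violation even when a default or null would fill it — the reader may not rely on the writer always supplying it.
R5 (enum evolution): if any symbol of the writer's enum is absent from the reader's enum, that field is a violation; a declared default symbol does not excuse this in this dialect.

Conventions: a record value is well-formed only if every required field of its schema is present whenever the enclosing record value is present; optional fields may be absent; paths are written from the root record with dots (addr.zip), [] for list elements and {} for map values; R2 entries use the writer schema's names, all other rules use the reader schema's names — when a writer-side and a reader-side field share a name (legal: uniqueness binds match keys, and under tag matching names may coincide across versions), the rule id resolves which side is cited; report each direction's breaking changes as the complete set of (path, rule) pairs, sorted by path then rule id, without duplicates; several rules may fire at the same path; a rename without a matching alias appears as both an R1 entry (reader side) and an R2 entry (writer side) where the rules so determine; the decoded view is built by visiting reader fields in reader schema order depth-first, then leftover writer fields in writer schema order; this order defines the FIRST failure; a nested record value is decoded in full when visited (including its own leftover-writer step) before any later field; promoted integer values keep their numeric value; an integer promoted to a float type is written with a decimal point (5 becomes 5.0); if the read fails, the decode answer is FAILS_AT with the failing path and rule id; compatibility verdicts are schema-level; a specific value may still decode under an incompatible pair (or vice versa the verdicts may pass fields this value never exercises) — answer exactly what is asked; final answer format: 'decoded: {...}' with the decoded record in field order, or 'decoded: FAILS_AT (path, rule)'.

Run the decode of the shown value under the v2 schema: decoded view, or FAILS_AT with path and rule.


decoded: FAILS_AT (blob, R3)

each type pair in Order: writer, then reader
migrating the Order value to v2:
  role := "EMAIL"
  contact.weight := -2.5 (from writer score)
  contact.enabled := false
  contact.latitude := 0.0
  payload := null (not supplied -> null)
  read fails at blob under R3
  => FAILS_AT (blob, R3)
the other Order changes do not affect what is asked:
  renamed field score to weight in record Contact -> fires no rule on Order under this dialect and leaves the result unchanged


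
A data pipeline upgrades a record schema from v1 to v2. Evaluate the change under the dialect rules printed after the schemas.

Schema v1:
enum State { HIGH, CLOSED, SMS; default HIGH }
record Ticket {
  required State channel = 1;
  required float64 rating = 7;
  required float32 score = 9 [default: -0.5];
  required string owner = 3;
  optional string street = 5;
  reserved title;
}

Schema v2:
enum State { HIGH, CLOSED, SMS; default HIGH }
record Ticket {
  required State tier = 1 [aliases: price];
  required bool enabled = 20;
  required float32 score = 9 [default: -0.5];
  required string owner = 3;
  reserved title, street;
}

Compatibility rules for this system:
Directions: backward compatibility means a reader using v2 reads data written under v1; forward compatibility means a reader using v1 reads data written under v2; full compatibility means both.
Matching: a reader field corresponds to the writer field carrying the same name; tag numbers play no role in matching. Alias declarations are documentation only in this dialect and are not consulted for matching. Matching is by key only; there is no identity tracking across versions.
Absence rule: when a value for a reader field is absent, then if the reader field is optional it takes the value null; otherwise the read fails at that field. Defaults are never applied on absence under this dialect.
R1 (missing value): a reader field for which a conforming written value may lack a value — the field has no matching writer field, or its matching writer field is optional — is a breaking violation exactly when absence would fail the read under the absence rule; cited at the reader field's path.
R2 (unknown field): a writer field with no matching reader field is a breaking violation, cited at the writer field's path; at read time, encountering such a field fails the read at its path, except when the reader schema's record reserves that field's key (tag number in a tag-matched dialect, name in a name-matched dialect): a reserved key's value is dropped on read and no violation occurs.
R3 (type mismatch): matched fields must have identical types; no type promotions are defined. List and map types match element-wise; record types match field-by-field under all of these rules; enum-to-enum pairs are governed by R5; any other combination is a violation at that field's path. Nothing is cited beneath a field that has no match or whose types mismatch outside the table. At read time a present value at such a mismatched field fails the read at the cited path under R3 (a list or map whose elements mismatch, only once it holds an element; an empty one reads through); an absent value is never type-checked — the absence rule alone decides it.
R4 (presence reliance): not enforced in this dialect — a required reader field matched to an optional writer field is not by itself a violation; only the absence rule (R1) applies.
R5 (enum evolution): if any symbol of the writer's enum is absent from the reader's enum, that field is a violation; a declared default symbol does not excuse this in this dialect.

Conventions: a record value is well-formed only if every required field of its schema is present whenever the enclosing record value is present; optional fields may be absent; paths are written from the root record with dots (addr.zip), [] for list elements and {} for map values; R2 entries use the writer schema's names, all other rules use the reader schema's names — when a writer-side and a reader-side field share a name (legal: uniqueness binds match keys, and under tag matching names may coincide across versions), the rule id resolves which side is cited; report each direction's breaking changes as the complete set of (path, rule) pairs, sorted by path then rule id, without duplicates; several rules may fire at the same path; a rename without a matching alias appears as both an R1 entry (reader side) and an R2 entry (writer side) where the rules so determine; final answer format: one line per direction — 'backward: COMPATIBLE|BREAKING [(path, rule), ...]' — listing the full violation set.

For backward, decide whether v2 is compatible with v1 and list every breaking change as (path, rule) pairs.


backward: BREAKING [(channel, R2), (enabled, R1), (rating, R2), (tier, R1)]

arrows below run writer -> reader for Ticket
backward on Ticket — v2 reading data written by v1:
  no writer field matches reader tier
  no writer field matches reader enabled
  score: float32 -> float32, writer required; from score
  owner: string -> string, writer required; from owner
  writer channel: unknown to reader
  writer rating: unknown to reader
  writer street: unknown to reader
  rule R2 violated at channel
  rule R1 violated at enabled
  rule R2 violated at rating
  rule R1 violated at tier
  => backward verdict for Ticket: BREAKING, 4 violation(s)
checking off the Ticket differences that do not matter here:
  removed field street from record Ticket (its key "street" joins the reserved list) -> no rule fires on it in Ticket's dialect; the asked verdict holds


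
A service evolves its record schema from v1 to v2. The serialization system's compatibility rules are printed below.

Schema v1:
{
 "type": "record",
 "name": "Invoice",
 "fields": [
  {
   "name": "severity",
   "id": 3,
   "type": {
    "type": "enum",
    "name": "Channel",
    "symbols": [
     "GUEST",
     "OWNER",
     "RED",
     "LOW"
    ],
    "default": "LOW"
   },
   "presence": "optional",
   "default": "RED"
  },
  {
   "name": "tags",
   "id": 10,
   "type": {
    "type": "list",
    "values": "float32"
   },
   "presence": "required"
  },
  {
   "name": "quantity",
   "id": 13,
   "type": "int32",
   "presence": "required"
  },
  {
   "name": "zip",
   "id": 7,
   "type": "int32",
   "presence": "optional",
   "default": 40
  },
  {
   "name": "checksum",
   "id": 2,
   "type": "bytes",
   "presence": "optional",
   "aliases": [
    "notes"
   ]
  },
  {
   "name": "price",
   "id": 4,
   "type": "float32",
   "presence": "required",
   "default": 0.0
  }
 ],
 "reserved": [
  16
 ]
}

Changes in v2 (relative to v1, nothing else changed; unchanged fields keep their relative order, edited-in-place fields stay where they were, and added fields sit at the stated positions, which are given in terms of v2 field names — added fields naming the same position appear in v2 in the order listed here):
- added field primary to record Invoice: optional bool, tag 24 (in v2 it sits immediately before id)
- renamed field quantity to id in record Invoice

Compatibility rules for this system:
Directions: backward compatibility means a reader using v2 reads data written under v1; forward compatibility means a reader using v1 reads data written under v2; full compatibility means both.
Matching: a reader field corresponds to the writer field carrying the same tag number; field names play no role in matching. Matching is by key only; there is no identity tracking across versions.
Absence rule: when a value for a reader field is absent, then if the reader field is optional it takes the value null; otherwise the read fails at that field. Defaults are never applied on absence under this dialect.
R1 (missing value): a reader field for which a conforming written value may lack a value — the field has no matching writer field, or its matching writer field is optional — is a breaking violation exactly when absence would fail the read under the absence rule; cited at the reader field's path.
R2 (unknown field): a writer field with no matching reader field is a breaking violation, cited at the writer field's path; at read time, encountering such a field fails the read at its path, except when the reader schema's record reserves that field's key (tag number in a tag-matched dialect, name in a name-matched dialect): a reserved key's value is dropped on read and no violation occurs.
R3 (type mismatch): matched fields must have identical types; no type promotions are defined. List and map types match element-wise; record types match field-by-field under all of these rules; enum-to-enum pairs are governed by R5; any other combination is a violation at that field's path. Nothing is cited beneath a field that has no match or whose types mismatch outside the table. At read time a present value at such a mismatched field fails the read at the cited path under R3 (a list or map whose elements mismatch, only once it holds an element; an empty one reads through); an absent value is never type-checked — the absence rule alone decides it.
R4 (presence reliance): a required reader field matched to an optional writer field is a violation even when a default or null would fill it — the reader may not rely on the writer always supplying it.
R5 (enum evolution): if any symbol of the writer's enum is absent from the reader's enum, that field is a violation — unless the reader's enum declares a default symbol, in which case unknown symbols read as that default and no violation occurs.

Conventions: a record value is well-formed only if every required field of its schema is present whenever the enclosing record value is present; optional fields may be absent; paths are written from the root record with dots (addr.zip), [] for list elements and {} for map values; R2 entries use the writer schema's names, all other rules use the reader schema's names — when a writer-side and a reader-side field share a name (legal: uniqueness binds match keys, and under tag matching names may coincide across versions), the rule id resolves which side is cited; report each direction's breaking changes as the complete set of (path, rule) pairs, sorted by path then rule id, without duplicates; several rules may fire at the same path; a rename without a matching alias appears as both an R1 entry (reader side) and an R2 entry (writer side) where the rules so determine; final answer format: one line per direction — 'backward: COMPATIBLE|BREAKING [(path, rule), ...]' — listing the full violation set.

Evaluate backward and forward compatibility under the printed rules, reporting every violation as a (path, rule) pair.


each type pair in Invoice: writer, then reader
checking backward for Invoice: reader v2 against writer v1:
  severity: paired with writer severity (Channel -> Channel; writer optional)
  tags: paired with writer tags (list<float32> -> list<float32>; writer required)
  primary: no writer-side match
  id: paired with writer quantity (int32 -> int32; writer required)
  zip: paired with writer zip (int32 -> int32; writer optional)
  checksum: paired with writer checksum (bytes -> bytes; writer optional)
  price: paired with writer price (float32 -> float32; writer required)
  => backward verdict for Invoice: COMPATIBLE, no violations
checking forward for Invoice: reader v1 against writer v2:
  severity: paired with writer severity (Channel -> Channel; writer optional)
  tags: paired with writer tags (list<float32> -> list<float32>; writer required)
  quantity: paired with writer id (int32 -> int32; writer required)
  zip: paired with writer zip (int32 -> int32; writer optional)
  checksum: paired with writer checksum (bytes -> bytes; writer optional)
  price: paired with writer price (float32 -> float32; writer required)
  writer primary: unknown to reader
  violation R2 at primary
  => forward verdict for Invoice: BREAKING, 1 violation(s)

backward: COMPATIBLE []; forward: BREAKING [(primary, R2)]


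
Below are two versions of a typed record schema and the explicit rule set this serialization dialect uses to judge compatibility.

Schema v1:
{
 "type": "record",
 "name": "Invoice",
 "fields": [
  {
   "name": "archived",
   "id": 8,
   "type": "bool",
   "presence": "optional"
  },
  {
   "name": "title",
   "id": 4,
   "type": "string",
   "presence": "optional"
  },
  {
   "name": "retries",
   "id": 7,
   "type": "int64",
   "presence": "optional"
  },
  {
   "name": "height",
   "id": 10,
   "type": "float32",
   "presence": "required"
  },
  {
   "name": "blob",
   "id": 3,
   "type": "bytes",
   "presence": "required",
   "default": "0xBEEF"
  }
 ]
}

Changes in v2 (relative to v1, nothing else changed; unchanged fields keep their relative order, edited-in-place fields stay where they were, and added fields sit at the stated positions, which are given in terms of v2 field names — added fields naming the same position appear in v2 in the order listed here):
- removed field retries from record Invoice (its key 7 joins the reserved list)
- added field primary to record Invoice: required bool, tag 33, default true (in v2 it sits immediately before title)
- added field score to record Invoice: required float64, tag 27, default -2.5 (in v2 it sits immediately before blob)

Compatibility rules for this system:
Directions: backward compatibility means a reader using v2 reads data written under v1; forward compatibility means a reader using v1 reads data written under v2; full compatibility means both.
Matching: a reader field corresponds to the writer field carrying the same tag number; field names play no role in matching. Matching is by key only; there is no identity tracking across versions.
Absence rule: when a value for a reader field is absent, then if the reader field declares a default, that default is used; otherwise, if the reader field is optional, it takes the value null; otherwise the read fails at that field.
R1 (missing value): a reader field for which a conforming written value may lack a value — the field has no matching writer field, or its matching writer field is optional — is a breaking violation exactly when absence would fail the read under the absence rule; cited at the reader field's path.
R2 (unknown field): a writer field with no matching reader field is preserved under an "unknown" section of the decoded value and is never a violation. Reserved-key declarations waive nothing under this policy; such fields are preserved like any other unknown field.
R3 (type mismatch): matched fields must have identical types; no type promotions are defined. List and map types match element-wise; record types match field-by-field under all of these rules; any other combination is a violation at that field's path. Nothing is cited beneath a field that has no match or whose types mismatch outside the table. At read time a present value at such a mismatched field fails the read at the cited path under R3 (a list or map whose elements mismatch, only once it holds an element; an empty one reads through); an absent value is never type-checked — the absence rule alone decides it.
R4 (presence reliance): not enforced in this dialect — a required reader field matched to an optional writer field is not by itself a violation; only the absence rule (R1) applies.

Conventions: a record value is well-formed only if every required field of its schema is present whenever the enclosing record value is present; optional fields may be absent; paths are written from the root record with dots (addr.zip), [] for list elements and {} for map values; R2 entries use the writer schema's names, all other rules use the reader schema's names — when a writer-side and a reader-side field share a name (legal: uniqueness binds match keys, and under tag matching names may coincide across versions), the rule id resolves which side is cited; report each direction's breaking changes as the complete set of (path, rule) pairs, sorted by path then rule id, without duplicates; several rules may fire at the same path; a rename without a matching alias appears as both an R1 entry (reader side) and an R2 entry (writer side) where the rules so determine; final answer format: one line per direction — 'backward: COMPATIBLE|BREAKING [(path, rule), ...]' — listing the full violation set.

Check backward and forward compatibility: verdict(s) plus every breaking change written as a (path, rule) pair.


backward: COMPATIBLE []; forward: COMPATIBLE []

the writer's type comes first in each Invoice pair
backward for Invoice (reader v2, writer v1):
  writer optional, bool -> bool: reader archived maps from writer archived
  primary: no writer match
  writer optional, string -> string: reader title maps from writer title
  writer required, float32 -> float32: reader height maps from writer height
  score: no writer match
  writer required, bytes -> bytes: reader blob maps from writer blob
  writer retries: unknown to reader
  => backward: COMPATIBLE
forward for Invoice (reader v1, writer v2):
  writer optional, bool -> bool: reader archived maps from writer archived
  writer optional, string -> string: reader title maps from writer title
  retries: no writer match
  writer required, float32 -> float32: reader height maps from writer height
  writer required, bytes -> bytes: reader blob maps from writer blob
  writer primary: unknown to reader
  writer score: unknown to reader
  => forward: COMPATIBLE


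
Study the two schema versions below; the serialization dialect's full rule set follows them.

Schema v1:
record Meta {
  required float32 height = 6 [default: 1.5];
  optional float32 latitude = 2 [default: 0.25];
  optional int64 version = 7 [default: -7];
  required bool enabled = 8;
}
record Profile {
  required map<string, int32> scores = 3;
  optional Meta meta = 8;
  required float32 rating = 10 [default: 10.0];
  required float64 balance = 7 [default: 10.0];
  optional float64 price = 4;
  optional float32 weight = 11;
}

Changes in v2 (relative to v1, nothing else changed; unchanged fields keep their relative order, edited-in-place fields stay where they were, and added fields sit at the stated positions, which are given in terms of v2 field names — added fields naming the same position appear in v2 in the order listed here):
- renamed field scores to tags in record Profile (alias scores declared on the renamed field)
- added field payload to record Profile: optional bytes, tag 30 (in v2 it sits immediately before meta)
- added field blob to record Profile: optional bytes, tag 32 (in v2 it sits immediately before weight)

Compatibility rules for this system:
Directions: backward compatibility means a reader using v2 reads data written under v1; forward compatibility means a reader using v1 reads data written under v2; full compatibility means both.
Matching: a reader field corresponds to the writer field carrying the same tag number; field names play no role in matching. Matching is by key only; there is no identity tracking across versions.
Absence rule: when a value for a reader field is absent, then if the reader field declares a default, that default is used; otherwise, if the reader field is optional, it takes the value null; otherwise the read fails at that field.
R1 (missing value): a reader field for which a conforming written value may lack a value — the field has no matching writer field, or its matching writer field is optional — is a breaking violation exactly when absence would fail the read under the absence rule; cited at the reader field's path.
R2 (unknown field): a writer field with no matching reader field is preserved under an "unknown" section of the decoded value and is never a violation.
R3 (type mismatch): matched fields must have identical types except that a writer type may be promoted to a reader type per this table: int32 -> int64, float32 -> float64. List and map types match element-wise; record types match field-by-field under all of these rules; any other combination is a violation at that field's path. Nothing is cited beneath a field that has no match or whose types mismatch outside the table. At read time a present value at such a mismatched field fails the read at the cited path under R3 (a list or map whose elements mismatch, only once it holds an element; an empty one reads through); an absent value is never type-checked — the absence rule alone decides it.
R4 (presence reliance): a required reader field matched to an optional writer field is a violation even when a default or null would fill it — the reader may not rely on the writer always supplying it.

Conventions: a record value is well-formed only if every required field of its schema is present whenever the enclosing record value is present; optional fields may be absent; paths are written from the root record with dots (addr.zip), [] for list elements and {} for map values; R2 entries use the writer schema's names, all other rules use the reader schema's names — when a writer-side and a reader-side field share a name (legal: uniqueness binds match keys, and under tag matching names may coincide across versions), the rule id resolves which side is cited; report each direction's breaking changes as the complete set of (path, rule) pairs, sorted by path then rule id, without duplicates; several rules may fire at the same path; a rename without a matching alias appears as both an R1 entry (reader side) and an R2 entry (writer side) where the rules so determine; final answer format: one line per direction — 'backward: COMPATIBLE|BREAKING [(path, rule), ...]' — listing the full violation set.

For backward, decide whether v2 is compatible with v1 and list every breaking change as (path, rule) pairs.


the writer's type comes first in each Profile pair
backward for Profile (reader v2, writer v1):
  tags <- scores (map<string, int32> -> map<string, int32>, writer required)
  payload: no writer match
  meta <- meta (Meta -> Meta, writer optional)
  rating <- rating (float32 -> float32, writer required)
  balance <- balance (float64 -> float64, writer required)
  price <- price (float64 -> float64, writer optional)
  blob: no writer match
  weight <- weight (float32 -> float32, writer optional)
  meta.height <- meta.height (float32 -> float32, writer required)
  meta.latitude <- meta.latitude (float32 -> float32, writer optional)
  meta.version <- meta.version (int64 -> int64, writer optional)
  meta.enabled <- meta.enabled (bool -> bool, writer required)
  nothing fires on Profile: backward is COMPATIBLE
the other Profile changes do not affect what is asked:
  renamed field scores to tags in record Profile (alias scores declared on the renamed field) -> fires no rule on Profile, leaving the asked answer as it is
  added field payload to record Profile: optional bytes, tag 30 (in v2 it sits immediately before meta) -> fires no rule on Profile, leaving the asked answer as it is
  added field blob to record Profile: optional bytes, tag 32 (in v2 it sits immediately before weight) -> fires no rule on Profile, leaving the asked answer as it is

backward: COMPATIBLE []
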